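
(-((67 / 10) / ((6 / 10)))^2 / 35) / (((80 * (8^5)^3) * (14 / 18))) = -4489 / 2758454771764428800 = -0.00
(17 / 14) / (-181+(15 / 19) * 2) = -323 / 47726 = -0.01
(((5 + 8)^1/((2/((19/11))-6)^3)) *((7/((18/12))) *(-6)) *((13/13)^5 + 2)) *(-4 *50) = -46812675/24334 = -1923.76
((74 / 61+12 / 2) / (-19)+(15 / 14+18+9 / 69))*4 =14048834 / 186599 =75.29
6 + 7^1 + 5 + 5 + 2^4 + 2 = 41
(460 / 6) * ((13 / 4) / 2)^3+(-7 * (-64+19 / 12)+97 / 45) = 768.05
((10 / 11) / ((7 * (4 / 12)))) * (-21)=-90 / 11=-8.18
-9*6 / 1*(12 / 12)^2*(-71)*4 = 15336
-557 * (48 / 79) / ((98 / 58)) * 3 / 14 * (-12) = 515.05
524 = 524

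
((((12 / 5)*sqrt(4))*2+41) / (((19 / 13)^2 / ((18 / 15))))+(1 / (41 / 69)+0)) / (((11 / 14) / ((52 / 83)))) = 8110609416 / 337832825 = 24.01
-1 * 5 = -5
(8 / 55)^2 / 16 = 4 / 3025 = 0.00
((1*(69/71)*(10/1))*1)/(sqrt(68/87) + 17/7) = 420210/91093 - 67620*sqrt(1479)/1548581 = 2.93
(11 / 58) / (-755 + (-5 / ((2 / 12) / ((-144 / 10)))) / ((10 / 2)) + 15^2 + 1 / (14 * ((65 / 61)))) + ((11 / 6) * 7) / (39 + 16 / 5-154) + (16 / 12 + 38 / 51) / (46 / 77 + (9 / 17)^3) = 5918277010950689 / 2215180695710658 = 2.67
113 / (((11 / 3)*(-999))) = -113 / 3663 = -0.03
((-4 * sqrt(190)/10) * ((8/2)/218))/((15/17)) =-68 * sqrt(190)/8175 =-0.11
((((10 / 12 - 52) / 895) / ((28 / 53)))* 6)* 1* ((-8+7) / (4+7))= 16271 / 275660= 0.06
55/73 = 0.75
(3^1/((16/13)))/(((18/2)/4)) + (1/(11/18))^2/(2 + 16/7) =12401/7260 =1.71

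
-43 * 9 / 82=-387 / 82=-4.72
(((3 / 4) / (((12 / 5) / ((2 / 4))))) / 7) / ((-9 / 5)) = -25 / 2016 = -0.01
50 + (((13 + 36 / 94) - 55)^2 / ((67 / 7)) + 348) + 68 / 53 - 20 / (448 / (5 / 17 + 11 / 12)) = 103982110344851 / 179223344832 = 580.18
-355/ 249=-1.43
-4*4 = -16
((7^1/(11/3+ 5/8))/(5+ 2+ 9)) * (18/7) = 27/103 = 0.26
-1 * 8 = -8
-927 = -927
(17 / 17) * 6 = 6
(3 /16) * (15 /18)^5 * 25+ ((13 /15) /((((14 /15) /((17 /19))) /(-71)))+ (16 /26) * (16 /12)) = -4035878419 /71705088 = -56.28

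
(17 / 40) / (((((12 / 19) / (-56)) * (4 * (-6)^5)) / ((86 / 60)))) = 0.00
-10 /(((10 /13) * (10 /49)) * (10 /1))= -637 /100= -6.37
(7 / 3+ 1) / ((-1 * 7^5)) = -0.00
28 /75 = 0.37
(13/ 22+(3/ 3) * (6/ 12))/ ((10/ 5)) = 6/ 11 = 0.55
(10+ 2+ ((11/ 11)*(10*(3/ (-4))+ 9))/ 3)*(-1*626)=-7825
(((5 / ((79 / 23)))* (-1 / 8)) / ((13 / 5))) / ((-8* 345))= 5 / 197184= 0.00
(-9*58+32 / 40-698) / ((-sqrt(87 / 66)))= 6096*sqrt(638) / 145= 1061.91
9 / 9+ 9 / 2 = 11 / 2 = 5.50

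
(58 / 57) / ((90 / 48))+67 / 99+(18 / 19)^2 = 2.12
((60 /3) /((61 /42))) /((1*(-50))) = -0.28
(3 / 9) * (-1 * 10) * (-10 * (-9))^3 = -2430000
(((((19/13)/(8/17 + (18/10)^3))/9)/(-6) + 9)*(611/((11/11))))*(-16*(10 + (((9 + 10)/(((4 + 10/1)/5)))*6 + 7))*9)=-12847523694496/281253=-45679597.00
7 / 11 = 0.64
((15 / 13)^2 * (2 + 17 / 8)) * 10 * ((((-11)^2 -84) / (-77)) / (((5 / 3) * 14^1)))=-74925 / 66248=-1.13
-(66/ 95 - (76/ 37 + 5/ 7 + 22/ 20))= 156173/ 49210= 3.17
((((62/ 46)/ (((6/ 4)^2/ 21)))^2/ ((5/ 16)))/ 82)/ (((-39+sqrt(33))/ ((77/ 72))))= -1520519/ 8784045-116963 * sqrt(33)/ 26352135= -0.20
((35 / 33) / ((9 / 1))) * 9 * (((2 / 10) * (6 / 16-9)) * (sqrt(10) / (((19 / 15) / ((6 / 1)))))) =-7245 * sqrt(10) / 836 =-27.41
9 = 9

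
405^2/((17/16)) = 2624400/17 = 154376.47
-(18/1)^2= -324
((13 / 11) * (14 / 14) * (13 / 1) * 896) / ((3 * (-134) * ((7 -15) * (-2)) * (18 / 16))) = -37856 / 19899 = -1.90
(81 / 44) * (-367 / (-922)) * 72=267543 / 5071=52.76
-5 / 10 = -1 / 2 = -0.50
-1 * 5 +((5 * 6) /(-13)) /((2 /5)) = -140 /13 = -10.77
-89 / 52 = -1.71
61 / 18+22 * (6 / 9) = 325 / 18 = 18.06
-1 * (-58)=58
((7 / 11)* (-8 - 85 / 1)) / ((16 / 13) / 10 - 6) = 42315 / 4202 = 10.07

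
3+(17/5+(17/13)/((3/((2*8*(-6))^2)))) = 261536/65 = 4023.63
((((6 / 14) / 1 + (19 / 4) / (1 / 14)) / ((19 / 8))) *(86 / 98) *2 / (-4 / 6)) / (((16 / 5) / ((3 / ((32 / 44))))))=-19944045 / 208544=-95.63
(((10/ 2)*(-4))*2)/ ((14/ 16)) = -320/ 7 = -45.71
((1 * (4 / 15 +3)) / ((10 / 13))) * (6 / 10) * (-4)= -1274 / 125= -10.19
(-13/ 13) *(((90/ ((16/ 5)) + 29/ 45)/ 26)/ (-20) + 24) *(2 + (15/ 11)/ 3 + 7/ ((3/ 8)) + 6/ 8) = -12940812941/ 24710400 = -523.70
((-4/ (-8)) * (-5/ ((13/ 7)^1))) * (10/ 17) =-175/ 221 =-0.79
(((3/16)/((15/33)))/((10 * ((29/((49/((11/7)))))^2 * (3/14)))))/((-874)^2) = 0.00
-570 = -570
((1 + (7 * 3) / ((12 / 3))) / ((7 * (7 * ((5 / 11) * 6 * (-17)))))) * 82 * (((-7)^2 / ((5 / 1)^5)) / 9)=-451 / 1147500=-0.00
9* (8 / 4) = 18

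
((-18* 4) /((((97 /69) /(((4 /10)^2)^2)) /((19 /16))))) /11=-94392 /666875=-0.14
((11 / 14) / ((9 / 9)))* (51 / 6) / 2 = 187 / 56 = 3.34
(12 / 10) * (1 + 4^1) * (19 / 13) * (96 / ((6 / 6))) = 10944 / 13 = 841.85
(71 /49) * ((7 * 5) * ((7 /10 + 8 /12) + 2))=7171 /42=170.74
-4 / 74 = -0.05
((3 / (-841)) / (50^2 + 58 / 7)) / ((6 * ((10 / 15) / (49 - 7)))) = -441 / 29532556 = -0.00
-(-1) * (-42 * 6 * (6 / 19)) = -1512 / 19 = -79.58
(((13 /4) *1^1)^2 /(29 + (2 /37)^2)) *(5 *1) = 231361 /127056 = 1.82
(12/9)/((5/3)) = 4/5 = 0.80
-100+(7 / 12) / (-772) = -926407 / 9264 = -100.00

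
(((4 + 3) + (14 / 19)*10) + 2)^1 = 311 / 19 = 16.37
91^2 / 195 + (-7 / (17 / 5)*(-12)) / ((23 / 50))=564067 / 5865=96.18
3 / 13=0.23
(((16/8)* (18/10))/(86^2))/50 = 9/924500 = 0.00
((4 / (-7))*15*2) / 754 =-60 / 2639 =-0.02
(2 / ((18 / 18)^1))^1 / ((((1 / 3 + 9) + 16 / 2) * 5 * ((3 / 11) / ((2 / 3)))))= 11 / 195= 0.06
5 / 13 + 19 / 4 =267 / 52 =5.13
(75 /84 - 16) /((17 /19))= -8037 /476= -16.88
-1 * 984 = -984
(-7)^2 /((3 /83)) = 4067 /3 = 1355.67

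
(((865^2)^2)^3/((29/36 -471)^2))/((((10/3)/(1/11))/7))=477548610597878513906013191258203125000/3151756619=151518238343351763071529600000.00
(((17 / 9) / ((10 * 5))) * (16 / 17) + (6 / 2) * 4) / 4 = 677 / 225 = 3.01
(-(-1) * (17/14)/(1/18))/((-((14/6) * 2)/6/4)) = -5508/49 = -112.41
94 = 94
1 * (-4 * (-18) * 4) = 288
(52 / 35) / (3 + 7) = 26 / 175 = 0.15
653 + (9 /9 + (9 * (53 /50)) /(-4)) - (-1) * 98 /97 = 12660931 /19400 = 652.63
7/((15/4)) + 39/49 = 1957/735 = 2.66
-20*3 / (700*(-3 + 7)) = -3 / 140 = -0.02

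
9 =9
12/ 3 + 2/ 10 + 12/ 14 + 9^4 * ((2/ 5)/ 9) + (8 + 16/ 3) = 309.99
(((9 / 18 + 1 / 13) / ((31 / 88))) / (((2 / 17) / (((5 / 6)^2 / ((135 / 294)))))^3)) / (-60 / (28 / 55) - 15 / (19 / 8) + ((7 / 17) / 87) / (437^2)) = -28.02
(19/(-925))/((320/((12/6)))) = -19/148000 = -0.00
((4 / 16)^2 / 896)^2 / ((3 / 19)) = 19 / 616562688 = 0.00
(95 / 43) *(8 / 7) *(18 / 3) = 4560 / 301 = 15.15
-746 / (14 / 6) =-2238 / 7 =-319.71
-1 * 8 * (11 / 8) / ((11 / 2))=-2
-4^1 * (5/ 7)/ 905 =-4/ 1267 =-0.00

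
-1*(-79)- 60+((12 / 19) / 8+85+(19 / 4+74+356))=538.83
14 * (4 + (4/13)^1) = 60.31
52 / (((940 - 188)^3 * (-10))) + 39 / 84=0.46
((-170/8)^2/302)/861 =0.00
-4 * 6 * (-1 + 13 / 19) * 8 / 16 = 72 / 19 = 3.79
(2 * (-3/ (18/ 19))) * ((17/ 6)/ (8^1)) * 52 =-4199/ 36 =-116.64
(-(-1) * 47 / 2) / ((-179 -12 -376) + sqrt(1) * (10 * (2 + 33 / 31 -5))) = -1457 / 36354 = -0.04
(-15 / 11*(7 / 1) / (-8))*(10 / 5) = 2.39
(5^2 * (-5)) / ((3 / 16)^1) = -2000 / 3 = -666.67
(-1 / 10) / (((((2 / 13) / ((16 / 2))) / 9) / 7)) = -1638 / 5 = -327.60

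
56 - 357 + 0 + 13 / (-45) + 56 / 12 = -13348 / 45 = -296.62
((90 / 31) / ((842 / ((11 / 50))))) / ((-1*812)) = -99 / 105974120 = -0.00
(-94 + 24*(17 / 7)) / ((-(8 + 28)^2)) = 125 / 4536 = 0.03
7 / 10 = 0.70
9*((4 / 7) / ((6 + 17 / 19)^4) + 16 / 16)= 9.00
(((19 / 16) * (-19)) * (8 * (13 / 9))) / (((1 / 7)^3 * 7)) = -12775.39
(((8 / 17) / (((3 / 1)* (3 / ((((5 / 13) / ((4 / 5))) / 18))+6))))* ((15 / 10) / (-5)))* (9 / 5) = -6 / 8381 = -0.00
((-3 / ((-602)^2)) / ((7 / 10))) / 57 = -5 / 24099866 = -0.00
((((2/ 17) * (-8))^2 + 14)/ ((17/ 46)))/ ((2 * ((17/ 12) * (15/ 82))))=32454288/ 417605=77.72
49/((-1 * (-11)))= 4.45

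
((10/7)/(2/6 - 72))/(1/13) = -78/301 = -0.26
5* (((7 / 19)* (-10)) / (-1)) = 350 / 19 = 18.42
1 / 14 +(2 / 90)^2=2039 / 28350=0.07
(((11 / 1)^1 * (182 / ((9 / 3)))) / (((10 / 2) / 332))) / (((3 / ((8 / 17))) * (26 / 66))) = 4499264 / 255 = 17644.17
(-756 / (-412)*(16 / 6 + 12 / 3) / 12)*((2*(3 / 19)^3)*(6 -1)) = 28350 / 706477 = 0.04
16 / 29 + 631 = 18315 / 29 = 631.55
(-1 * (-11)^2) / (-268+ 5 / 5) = 121 / 267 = 0.45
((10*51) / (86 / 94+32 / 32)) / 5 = 53.27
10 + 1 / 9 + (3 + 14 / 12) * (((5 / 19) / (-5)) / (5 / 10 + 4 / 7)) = 1694 / 171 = 9.91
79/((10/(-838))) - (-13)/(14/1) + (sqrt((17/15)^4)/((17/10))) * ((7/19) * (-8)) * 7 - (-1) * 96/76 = -79404151/11970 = -6633.60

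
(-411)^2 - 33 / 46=7770333 / 46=168920.28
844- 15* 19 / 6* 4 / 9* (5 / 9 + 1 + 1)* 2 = 59624 / 81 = 736.10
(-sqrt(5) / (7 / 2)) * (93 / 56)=-93 * sqrt(5) / 196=-1.06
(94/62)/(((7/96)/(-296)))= -1335552/217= -6154.62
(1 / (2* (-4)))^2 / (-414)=-1 / 26496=-0.00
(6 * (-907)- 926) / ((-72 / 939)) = 249148 / 3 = 83049.33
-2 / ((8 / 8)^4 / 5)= -10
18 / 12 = 3 / 2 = 1.50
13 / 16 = 0.81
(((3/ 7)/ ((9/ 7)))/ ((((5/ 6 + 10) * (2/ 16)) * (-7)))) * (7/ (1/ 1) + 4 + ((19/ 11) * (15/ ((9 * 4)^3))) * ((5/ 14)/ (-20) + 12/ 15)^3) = -306000709723/ 791062272000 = -0.39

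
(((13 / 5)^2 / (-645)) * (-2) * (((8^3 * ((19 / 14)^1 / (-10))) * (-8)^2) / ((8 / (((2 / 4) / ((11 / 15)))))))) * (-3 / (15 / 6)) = 19728384 / 2069375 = 9.53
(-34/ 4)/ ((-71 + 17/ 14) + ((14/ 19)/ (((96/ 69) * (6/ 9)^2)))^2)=0.12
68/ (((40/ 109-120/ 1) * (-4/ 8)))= 1853/ 1630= 1.14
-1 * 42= -42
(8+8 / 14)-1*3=39 / 7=5.57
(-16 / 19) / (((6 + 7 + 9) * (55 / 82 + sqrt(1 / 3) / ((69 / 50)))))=-9369648 / 100305085 + 7423296 * sqrt(3) / 220671187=-0.04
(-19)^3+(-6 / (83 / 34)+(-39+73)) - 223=-585188 / 83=-7050.46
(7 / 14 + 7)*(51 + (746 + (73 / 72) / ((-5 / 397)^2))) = 12940057 / 240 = 53916.90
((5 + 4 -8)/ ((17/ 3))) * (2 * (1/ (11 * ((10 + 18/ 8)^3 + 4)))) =384/ 22048235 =0.00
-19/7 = -2.71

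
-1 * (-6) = 6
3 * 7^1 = 21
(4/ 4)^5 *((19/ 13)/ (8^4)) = 19/ 53248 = 0.00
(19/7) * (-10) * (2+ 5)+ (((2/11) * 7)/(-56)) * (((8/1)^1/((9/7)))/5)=-94064/495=-190.03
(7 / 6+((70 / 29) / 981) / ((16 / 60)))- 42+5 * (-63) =-1124760 / 3161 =-355.82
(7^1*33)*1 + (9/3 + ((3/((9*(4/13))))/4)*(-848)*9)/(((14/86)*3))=-27967/7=-3995.29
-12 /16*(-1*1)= 0.75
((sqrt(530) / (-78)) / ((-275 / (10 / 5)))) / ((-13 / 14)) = -14*sqrt(530) / 139425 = -0.00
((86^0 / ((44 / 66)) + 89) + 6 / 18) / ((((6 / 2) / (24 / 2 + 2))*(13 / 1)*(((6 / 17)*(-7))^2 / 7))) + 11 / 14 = 1125701 / 29484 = 38.18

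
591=591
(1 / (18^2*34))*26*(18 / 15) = 13 / 4590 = 0.00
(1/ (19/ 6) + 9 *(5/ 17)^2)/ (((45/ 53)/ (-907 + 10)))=-31741541/ 27455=-1156.13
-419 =-419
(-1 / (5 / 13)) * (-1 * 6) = 78 / 5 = 15.60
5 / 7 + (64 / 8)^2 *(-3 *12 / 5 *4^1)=-1842.49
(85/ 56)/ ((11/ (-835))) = -70975/ 616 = -115.22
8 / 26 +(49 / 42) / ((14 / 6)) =21 / 26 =0.81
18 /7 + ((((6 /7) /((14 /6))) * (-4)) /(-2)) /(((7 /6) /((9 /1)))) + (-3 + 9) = 14.24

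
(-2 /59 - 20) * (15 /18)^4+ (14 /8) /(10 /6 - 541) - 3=-65285633 /5154948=-12.66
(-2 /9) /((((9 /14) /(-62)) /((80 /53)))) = 138880 /4293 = 32.35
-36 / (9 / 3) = -12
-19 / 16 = -1.19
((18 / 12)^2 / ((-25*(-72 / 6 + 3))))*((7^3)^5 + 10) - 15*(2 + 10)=4747561491953 / 100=47475614919.53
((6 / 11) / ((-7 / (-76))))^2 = 207936 / 5929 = 35.07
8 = 8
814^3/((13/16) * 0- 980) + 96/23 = -3101257058/5635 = -550356.18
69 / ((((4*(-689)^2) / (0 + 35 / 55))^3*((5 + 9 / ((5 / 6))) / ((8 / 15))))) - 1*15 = -1349900394489960276206791 / 89993359632664018414312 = -15.00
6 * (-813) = -4878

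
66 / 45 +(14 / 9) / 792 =26171 / 17820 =1.47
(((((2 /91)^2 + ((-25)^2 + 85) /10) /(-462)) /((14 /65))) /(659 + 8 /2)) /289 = -979925 /263147688804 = -0.00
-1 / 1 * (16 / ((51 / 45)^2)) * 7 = -25200 / 289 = -87.20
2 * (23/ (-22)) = -23/ 11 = -2.09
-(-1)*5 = 5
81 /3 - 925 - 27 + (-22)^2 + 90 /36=-877 /2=-438.50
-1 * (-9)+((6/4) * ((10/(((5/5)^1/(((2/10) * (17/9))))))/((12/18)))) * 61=1055/2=527.50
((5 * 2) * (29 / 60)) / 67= 29 / 402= 0.07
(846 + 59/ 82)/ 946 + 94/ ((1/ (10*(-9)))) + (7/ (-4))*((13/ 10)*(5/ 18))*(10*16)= -5976297721/ 698148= -8560.22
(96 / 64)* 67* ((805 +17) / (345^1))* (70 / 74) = 192759 / 851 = 226.51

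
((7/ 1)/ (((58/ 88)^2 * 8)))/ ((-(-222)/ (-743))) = -629321/ 93351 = -6.74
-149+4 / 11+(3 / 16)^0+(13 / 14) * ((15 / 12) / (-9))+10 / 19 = -15509569 / 105336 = -147.24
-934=-934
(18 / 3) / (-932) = -3 / 466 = -0.01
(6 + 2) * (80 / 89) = 640 / 89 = 7.19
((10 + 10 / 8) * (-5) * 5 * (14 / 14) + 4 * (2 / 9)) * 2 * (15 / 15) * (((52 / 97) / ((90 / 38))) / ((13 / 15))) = -383534 / 2619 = -146.44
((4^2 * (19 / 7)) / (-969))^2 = 256 / 127449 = 0.00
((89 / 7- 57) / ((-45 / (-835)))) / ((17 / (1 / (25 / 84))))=-162.42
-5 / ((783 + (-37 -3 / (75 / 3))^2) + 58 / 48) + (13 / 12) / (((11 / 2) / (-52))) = -10964335858 / 1070240853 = -10.24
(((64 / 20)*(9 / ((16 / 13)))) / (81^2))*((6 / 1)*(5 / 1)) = 26 / 243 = 0.11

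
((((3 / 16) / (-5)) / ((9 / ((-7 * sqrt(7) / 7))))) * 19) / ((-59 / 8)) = -19 * sqrt(7) / 1770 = -0.03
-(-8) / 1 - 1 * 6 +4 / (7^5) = 33618 / 16807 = 2.00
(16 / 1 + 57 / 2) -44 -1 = -1 / 2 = -0.50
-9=-9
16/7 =2.29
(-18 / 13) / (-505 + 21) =0.00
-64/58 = -32/29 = -1.10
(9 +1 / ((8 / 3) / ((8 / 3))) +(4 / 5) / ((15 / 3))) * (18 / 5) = 4572 / 125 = 36.58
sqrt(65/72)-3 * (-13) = sqrt(130)/12+39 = 39.95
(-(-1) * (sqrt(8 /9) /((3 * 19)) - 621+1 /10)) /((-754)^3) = 0.00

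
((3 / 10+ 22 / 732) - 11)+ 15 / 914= -8909657 / 836310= -10.65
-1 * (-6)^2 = -36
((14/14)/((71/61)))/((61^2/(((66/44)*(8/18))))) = 2/12993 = 0.00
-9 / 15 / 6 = -1 / 10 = -0.10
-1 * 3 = -3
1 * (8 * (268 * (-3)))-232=-6664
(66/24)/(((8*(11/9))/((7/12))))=21/128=0.16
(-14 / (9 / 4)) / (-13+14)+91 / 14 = 5 / 18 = 0.28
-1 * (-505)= 505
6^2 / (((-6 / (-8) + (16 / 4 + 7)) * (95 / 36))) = 1.16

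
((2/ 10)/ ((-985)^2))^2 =1/ 23533413765625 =0.00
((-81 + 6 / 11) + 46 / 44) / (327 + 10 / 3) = -5241 / 21802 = -0.24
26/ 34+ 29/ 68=81/ 68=1.19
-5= -5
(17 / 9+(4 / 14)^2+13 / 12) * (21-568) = -2946689 / 1764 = -1670.46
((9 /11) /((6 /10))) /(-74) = -15 /814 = -0.02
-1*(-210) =210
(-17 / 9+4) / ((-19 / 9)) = -1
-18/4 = -9/2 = -4.50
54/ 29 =1.86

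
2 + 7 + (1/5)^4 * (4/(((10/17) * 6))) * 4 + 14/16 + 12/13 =10535197/975000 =10.81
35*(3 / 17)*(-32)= -3360 / 17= -197.65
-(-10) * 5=50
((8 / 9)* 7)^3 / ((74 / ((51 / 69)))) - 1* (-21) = 14520695 / 620379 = 23.41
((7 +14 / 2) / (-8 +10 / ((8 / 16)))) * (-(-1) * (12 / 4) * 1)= 7 / 2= 3.50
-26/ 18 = -13/ 9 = -1.44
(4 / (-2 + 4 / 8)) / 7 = -0.38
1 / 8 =0.12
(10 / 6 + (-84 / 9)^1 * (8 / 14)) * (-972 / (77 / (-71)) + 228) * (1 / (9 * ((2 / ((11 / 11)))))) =-14428 / 63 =-229.02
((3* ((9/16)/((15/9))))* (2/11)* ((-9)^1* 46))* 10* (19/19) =-16767/22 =-762.14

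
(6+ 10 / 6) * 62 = 1426 / 3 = 475.33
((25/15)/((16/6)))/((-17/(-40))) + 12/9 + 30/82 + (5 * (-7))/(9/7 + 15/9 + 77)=9591527/3510789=2.73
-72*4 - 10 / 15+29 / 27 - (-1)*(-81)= -368.59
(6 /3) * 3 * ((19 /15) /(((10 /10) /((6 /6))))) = 7.60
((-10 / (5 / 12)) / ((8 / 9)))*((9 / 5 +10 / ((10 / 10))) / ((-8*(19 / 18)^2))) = 129033 / 3610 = 35.74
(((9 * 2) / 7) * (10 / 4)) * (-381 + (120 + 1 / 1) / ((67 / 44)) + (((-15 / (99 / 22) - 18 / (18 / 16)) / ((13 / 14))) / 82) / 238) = -8237701380 / 4249609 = -1938.46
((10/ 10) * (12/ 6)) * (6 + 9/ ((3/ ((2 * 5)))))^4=3359232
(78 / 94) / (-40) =-39 / 1880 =-0.02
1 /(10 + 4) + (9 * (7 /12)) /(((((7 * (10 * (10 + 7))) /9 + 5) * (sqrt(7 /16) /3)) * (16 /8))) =0.16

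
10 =10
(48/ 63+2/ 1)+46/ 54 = 683/ 189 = 3.61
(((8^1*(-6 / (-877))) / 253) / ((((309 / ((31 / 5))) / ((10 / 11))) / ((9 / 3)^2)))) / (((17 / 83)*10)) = 370512 / 21368249705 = 0.00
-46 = -46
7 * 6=42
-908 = -908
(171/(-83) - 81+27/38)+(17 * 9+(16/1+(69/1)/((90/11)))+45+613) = 17814193/23655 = 753.08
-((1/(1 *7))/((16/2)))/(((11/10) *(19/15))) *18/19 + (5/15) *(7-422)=-23073535/166782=-138.35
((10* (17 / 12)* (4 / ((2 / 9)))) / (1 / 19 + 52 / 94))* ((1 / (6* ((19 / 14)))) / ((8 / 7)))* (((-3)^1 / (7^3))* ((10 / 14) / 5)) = -11985 / 212072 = -0.06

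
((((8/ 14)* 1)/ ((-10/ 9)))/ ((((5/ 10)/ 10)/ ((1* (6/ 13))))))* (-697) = 301104/ 91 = 3308.84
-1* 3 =-3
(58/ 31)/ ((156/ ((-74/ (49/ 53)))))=-56869/ 59241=-0.96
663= 663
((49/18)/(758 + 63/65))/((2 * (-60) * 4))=-637/85247424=-0.00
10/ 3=3.33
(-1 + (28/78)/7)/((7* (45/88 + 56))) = -3256/1357629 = -0.00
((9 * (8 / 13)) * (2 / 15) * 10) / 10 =48 / 65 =0.74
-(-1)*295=295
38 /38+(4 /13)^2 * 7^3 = 5657 /169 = 33.47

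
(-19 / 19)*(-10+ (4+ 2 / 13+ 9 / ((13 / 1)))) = 67 / 13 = 5.15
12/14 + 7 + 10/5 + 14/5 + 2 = 513/35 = 14.66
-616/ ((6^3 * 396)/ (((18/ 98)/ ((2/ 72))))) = -1/ 21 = -0.05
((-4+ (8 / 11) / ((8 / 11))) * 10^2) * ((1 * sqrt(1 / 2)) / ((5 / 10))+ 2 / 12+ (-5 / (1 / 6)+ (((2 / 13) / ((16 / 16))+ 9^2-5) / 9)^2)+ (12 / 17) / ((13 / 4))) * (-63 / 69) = 6300 * sqrt(2) / 23+ 759860850 / 66079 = 11886.65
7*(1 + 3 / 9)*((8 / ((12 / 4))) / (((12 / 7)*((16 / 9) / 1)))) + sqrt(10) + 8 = sqrt(10) + 97 / 6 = 19.33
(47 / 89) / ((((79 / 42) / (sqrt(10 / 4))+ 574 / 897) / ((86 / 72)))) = -42489877885 / 105867743067+ 99915719813*sqrt(10) / 423470972268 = 0.34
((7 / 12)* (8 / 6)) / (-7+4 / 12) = -0.12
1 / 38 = 0.03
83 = 83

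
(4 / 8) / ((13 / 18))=0.69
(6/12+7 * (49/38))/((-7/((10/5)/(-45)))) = 362/5985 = 0.06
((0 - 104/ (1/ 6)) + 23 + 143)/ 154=-229/ 77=-2.97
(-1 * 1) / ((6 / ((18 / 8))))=-3 / 8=-0.38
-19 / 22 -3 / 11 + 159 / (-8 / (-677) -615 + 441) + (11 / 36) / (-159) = -7609880471 / 3708264780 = -2.05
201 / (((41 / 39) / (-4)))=-31356 / 41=-764.78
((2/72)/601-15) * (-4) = 60.00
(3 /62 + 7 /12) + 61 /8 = 6143 /744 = 8.26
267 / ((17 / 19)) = 5073 / 17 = 298.41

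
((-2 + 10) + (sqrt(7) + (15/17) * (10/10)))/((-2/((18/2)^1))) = -1359/34-9 * sqrt(7)/2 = -51.88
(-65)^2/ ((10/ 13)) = 10985/ 2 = 5492.50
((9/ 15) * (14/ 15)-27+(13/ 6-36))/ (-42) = 9041/ 6300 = 1.44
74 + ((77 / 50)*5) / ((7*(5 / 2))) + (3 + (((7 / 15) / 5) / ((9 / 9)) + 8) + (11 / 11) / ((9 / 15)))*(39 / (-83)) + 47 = 115.44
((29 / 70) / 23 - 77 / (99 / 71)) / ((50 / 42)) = -46.37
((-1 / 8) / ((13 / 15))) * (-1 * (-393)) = -5895 / 104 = -56.68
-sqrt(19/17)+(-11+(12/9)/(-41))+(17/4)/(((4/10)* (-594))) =-2152973/194832-sqrt(323)/17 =-12.11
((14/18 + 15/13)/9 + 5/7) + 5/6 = 25979/14742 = 1.76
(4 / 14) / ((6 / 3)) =1 / 7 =0.14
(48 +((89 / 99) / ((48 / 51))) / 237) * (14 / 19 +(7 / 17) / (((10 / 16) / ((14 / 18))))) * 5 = 163613539663 / 545655528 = 299.85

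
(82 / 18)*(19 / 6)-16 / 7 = 4589 / 378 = 12.14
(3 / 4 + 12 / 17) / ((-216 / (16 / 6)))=-11 / 612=-0.02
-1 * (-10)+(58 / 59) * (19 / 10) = 3501 / 295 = 11.87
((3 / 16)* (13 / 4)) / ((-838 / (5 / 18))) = -65 / 321792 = -0.00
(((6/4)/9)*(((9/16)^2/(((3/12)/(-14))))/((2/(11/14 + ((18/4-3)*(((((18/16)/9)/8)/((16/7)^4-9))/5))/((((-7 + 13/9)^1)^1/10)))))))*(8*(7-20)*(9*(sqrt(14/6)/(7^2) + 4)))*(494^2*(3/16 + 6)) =378010046890042281*sqrt(21)/33908940800 + 1134030140670126843/173004800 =6605991279.58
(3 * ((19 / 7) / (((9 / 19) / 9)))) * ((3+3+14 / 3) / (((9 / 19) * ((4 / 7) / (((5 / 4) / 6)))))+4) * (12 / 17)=1428116 / 1071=1333.44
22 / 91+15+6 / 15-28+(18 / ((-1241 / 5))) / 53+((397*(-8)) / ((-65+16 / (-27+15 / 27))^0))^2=301869686081311 / 29926715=10086963.64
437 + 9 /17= 7438 /17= 437.53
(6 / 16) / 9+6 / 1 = 145 / 24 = 6.04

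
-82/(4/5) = -205/2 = -102.50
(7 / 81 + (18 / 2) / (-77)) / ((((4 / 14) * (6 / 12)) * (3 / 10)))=-1900 / 2673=-0.71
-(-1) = 1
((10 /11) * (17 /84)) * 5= 425 /462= 0.92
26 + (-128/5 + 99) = 497/5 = 99.40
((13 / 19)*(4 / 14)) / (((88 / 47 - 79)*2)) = -611 / 482125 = -0.00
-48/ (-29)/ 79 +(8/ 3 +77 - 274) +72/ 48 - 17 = -2884081/ 13746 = -209.81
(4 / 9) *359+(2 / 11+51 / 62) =985517 / 6138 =160.56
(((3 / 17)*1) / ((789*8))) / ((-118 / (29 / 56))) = -0.00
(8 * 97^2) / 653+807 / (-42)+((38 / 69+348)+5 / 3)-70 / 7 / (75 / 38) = 1391564029 / 3153990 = 441.21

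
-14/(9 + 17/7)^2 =-343/3200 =-0.11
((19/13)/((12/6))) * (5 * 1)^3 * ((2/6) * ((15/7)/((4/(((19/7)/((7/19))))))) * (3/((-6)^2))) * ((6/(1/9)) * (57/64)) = 2199166875/4566016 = 481.64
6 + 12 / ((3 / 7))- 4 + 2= 32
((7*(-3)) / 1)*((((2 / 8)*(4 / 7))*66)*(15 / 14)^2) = -22275 / 98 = -227.30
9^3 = 729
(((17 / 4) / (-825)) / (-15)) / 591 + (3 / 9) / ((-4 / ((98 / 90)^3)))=-127472003 / 1184807250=-0.11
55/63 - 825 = -824.13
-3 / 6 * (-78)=39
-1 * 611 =-611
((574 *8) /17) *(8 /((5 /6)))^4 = 24376246272 /10625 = 2294234.94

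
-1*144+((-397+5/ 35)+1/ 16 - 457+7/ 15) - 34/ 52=-21795923/ 21840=-997.98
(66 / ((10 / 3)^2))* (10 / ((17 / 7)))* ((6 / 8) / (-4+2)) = -6237 / 680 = -9.17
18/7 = 2.57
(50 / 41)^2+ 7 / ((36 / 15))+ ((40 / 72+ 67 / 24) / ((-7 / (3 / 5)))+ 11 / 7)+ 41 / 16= 23301203 / 2824080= 8.25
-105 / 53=-1.98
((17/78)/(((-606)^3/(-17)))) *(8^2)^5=19394461696/1084906953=17.88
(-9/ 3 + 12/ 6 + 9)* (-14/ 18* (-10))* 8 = 4480/ 9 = 497.78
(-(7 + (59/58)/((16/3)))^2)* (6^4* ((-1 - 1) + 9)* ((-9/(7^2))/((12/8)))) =10820529747/188384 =57438.69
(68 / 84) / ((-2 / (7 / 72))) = -17 / 432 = -0.04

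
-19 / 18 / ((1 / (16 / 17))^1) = -152 / 153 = -0.99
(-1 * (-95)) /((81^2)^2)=95 /43046721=0.00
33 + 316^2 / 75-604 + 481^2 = 17409106 / 75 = 232121.41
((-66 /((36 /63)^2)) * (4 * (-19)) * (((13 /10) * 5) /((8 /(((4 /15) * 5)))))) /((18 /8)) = 133133 /18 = 7396.28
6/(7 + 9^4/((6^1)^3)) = 48/299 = 0.16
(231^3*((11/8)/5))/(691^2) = 135590301/19099240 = 7.10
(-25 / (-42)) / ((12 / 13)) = 325 / 504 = 0.64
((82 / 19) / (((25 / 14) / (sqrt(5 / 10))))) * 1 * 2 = 1148 * sqrt(2) / 475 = 3.42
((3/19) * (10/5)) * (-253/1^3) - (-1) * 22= -1100/19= -57.89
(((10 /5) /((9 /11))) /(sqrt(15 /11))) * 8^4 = 90112 * sqrt(165) /135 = 8574.15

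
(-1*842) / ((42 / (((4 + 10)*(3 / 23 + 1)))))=-21892 / 69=-317.28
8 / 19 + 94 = 1794 / 19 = 94.42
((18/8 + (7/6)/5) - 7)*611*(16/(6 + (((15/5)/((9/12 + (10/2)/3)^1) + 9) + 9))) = -4801849/2745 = -1749.31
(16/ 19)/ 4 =4/ 19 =0.21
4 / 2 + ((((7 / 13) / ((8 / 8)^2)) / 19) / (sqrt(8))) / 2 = 7 * sqrt(2) / 1976 + 2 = 2.01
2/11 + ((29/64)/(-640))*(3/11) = 81833/450560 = 0.18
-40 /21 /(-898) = 20 /9429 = 0.00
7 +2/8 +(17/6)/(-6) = 61/9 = 6.78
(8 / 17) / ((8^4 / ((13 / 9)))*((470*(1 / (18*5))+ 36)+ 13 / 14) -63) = 728 / 184810315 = 0.00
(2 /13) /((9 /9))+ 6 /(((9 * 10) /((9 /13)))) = 1 /5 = 0.20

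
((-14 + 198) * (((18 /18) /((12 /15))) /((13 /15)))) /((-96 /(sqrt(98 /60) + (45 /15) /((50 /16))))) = -805 * sqrt(30) /1248 - 69 /26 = -6.19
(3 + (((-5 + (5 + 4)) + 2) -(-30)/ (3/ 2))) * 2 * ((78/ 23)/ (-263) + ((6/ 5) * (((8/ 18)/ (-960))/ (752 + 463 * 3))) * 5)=-1743634541/ 2331163620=-0.75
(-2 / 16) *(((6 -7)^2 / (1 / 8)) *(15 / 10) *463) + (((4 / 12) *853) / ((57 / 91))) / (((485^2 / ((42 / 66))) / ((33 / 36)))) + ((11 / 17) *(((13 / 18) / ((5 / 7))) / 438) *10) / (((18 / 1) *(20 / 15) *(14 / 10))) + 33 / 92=-114759488083631449 / 165326205157200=-694.14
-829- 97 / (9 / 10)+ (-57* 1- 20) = -9124 / 9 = -1013.78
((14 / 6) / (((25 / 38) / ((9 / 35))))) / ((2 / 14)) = 798 / 125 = 6.38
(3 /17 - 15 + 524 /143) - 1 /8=-219455 /19448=-11.28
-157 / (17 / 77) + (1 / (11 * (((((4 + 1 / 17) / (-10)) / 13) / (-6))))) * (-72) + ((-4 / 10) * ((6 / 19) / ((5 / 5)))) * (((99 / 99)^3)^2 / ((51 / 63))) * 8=-1970.23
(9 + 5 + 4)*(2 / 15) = 12 / 5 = 2.40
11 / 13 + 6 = 6.85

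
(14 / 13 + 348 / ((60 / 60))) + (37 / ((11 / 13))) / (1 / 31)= 1704.62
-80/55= -16/11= -1.45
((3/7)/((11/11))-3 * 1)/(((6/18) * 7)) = -54/49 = -1.10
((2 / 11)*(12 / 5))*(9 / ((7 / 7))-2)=168 / 55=3.05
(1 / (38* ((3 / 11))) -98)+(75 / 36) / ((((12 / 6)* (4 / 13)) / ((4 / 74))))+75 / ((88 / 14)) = -31843391 / 371184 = -85.79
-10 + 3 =-7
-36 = -36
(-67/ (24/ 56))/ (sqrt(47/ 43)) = -469 *sqrt(2021)/ 141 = -149.53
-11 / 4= -2.75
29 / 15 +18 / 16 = 367 / 120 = 3.06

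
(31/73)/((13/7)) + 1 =1166/949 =1.23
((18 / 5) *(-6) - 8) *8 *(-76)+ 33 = 90149 / 5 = 18029.80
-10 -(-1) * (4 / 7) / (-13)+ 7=-3.04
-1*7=-7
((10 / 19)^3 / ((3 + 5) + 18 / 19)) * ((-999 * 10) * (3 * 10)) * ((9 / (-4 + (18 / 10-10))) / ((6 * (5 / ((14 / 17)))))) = 629370000 / 6364069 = 98.89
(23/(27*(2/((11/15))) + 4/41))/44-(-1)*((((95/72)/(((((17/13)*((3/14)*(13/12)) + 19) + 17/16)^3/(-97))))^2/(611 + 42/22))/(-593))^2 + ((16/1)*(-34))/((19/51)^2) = -97890986014278559520112904728575586442575456437446560847726877225809/24975341688177145147030357949925440112088634189884474872728250264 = -3919.51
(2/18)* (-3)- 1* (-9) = 8.67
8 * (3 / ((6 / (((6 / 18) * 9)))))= 12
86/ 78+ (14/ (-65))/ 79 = 16943/ 15405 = 1.10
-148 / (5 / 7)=-1036 / 5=-207.20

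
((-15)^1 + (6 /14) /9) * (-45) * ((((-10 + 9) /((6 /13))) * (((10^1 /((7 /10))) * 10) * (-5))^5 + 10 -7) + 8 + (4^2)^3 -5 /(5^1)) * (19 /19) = 31890625000325034942820 /117649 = 271065839916404176.35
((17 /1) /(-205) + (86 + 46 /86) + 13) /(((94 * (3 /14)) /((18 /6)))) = 6136683 /414305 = 14.81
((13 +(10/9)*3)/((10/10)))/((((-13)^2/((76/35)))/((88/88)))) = 532/2535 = 0.21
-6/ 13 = -0.46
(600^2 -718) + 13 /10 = 3592833 /10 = 359283.30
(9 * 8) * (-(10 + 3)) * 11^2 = -113256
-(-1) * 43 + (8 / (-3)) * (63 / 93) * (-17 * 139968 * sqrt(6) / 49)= 43 + 19035648 * sqrt(6) / 217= 214916.85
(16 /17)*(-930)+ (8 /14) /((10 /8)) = -520528 /595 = -874.84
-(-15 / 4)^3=3375 / 64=52.73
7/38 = 0.18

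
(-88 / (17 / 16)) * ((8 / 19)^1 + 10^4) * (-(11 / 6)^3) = 4945612672 / 969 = 5103831.45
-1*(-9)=9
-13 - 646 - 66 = -725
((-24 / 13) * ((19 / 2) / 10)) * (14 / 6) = -266 / 65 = -4.09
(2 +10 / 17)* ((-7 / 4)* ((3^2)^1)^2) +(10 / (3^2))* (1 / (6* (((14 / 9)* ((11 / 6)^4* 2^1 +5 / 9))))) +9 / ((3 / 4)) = -633498051 / 1785119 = -354.88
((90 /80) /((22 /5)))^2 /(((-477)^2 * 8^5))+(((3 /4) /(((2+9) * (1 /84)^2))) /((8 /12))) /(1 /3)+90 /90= 2165.91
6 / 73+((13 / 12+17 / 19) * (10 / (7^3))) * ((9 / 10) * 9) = 1045329 / 1902964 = 0.55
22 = 22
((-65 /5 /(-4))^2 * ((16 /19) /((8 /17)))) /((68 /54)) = 4563 /304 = 15.01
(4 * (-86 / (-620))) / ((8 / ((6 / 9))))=43 / 930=0.05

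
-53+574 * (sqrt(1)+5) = 3391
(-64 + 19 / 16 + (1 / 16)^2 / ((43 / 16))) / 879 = -21607 / 302376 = -0.07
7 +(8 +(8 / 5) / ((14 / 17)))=593 / 35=16.94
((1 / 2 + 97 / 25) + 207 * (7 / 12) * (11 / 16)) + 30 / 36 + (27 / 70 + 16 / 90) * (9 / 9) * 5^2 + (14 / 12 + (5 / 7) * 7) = 10935079 / 100800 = 108.48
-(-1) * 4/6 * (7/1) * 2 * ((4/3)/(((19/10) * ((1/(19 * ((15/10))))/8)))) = 4480/3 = 1493.33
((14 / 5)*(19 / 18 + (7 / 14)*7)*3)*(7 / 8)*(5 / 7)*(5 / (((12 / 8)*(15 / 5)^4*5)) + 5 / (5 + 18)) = 361907 / 67068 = 5.40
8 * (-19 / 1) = -152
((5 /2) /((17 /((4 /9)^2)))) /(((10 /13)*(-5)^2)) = 52 /34425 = 0.00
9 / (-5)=-9 / 5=-1.80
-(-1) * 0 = 0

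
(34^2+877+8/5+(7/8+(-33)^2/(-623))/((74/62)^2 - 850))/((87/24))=41346727760147/73666476135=561.27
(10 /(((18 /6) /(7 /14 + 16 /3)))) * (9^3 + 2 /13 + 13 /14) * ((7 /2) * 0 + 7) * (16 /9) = 186025000 /1053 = 176661.92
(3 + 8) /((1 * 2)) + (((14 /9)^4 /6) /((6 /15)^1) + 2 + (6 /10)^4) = 10.07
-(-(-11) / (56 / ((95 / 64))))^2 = -1092025 / 12845056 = -0.09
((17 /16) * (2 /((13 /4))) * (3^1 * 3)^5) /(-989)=-1003833 /25714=-39.04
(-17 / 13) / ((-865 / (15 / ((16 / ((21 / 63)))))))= 17 / 35984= 0.00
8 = 8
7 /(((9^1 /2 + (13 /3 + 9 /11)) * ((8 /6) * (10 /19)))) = 1881 /1820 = 1.03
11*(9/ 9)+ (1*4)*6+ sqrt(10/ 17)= sqrt(170)/ 17+ 35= 35.77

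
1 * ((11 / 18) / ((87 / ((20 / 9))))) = 110 / 7047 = 0.02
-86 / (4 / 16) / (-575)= 344 / 575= 0.60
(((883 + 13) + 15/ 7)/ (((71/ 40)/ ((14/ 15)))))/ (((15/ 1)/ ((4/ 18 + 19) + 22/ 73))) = 1290293584/ 2099115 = 614.68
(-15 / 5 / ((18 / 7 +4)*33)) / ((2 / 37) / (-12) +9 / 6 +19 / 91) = -70707 / 8710790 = -0.01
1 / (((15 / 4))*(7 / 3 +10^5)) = 4 / 1500035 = 0.00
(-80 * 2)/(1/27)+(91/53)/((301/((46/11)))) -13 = -108623379/25069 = -4332.98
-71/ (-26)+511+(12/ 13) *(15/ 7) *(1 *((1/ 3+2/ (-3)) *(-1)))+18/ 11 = 1033085/ 2002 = 516.03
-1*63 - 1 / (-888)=-55943 / 888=-63.00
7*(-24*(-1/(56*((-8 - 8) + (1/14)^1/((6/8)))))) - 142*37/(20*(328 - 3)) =-270542/271375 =-1.00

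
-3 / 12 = -1 / 4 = -0.25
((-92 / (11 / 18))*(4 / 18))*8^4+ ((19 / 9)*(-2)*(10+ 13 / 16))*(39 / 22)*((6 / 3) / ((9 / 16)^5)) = -272619470848 / 1948617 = -139904.08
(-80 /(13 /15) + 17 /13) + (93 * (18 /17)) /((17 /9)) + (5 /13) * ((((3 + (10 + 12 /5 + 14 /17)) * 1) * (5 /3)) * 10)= 734063 /11271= 65.13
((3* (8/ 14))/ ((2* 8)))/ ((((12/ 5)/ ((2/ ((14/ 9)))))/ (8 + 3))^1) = 495/ 784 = 0.63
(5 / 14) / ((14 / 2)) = 5 / 98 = 0.05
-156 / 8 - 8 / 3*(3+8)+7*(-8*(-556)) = 186523 / 6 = 31087.17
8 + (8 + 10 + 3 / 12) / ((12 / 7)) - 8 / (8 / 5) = 655 / 48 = 13.65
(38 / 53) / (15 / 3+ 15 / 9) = 57 / 530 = 0.11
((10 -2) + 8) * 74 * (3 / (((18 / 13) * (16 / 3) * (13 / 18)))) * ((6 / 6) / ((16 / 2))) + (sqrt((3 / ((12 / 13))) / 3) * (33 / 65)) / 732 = 11 * sqrt(39) / 95160 + 333 / 4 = 83.25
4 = 4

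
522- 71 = 451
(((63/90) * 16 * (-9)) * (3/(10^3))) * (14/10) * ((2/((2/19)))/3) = -8379/3125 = -2.68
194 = 194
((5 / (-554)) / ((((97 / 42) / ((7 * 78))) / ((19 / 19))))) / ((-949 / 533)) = 2350530 / 1961437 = 1.20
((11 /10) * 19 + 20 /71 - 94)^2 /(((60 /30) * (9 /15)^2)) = 2672993401 /362952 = 7364.59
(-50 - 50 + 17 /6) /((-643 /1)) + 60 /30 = 8299 /3858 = 2.15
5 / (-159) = -5 / 159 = -0.03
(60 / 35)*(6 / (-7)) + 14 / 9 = 38 / 441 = 0.09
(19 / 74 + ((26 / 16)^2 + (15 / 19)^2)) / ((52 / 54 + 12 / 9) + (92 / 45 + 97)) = 406298835 / 11695175488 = 0.03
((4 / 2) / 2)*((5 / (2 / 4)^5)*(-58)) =-9280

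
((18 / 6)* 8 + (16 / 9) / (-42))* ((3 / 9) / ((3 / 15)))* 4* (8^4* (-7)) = -370933760 / 81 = -4579429.14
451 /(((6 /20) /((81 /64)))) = 60885 /32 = 1902.66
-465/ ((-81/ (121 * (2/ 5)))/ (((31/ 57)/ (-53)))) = -232562/ 81567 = -2.85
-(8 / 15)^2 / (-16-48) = 1 / 225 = 0.00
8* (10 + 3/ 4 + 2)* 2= 204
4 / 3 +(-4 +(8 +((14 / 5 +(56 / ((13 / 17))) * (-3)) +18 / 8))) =-163261 / 780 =-209.31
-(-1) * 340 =340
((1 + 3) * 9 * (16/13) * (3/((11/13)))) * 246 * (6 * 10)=25505280/11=2318661.82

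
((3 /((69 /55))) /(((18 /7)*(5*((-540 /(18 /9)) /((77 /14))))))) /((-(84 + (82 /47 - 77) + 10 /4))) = 5687 /16878780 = 0.00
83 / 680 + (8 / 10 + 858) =858.92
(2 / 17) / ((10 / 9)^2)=81 / 850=0.10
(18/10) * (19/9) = 19/5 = 3.80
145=145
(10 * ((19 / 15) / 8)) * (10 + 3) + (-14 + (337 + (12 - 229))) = 1519 / 12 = 126.58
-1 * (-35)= 35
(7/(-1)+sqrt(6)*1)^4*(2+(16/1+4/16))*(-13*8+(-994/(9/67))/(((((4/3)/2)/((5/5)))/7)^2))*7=-44694484724.42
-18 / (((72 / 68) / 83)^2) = -1990921 / 18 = -110606.72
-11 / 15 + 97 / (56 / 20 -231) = -19826 / 17115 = -1.16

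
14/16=7/8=0.88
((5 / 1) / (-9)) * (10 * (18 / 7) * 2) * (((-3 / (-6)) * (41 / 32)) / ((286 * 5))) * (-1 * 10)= 0.13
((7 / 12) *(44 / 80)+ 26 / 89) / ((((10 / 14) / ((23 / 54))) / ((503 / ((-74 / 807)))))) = -285223502711 / 142257600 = -2004.98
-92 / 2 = -46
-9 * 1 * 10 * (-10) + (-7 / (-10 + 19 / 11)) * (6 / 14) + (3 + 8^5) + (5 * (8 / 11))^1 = 33708674 / 1001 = 33675.00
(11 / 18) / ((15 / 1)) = 11 / 270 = 0.04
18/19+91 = 1747/19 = 91.95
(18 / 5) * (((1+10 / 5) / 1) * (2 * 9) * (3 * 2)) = 5832 / 5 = 1166.40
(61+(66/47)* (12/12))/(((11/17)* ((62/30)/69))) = 51606135/16027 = 3219.95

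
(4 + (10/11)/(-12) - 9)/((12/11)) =-335/72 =-4.65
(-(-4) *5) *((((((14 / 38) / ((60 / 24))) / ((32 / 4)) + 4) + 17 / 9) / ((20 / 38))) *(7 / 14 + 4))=20203 / 20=1010.15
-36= -36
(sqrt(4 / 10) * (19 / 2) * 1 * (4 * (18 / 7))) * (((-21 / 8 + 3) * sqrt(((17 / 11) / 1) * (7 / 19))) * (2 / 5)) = 6.99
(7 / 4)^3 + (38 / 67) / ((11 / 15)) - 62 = -2635145 / 47168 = -55.87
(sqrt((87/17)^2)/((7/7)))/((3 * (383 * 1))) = 29/6511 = 0.00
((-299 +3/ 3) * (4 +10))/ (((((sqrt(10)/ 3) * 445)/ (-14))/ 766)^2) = -2159088400224/ 990125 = -2180622.04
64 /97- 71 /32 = -4839 /3104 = -1.56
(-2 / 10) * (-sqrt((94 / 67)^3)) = 94 * sqrt(6298) / 22445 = 0.33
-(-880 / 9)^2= -774400 / 81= -9560.49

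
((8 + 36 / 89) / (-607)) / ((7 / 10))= -7480 / 378161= -0.02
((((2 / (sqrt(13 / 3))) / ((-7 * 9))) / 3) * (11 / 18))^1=-11 * sqrt(39) / 22113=-0.00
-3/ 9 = -1/ 3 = -0.33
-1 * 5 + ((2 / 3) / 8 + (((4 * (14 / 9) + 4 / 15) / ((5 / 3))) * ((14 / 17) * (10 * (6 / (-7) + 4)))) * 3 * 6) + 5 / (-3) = 1807.25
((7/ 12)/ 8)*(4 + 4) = 7/ 12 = 0.58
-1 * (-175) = 175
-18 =-18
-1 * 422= -422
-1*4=-4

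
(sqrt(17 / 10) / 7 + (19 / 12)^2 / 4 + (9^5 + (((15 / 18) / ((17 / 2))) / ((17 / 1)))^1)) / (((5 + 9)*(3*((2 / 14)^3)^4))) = 282475249*sqrt(170) / 60 + 19436406140842202575 / 998784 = 19460130969235.54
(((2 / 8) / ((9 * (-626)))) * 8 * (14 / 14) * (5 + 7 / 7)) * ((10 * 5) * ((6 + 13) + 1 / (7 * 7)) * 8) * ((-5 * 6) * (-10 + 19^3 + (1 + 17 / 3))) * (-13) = -43326990.85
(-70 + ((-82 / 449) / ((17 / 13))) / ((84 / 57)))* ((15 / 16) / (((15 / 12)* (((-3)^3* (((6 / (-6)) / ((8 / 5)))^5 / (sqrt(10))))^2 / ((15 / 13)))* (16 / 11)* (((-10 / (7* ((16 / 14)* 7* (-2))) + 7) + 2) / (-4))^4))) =-2.36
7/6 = 1.17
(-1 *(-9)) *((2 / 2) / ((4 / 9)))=81 / 4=20.25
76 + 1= 77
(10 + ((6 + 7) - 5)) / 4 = 9 / 2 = 4.50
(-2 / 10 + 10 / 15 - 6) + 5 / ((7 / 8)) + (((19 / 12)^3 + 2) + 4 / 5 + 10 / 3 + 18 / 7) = 777473 / 60480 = 12.86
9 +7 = 16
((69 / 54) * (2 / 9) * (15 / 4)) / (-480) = -23 / 10368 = -0.00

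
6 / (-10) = -3 / 5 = -0.60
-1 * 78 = -78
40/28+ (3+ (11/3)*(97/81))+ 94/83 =1405060/141183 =9.95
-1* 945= -945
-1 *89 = -89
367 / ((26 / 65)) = 1835 / 2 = 917.50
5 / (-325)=-1 / 65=-0.02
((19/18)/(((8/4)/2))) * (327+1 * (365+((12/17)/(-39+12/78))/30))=94062901/128775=730.44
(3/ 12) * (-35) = -35/ 4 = -8.75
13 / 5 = 2.60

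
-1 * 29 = -29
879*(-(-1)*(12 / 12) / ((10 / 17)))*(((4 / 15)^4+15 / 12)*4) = 1265916169 / 168750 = 7501.73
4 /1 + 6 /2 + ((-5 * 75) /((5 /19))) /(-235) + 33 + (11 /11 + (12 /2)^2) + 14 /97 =379346 /4559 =83.21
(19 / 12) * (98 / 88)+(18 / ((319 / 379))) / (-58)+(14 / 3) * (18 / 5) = 40396247 / 2220240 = 18.19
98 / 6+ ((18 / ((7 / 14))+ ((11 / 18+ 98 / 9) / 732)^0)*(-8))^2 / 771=33403 / 257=129.97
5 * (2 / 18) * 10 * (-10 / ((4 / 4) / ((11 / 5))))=-1100 / 9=-122.22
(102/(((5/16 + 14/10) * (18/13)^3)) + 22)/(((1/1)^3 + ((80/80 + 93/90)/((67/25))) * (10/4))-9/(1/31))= -396474376/2463389739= -0.16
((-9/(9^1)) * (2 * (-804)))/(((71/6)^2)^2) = 0.08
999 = 999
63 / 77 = 9 / 11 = 0.82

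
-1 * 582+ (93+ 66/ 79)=-38565/ 79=-488.16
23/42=0.55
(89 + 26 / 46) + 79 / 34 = 91.89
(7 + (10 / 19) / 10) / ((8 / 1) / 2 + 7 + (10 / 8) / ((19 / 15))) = 536 / 911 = 0.59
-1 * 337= -337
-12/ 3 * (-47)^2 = -8836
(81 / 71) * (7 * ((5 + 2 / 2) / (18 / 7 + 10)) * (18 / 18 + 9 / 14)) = 39123 / 6248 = 6.26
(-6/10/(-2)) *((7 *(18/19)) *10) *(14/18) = 294/19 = 15.47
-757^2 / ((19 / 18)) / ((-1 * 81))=1146098 / 171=6702.33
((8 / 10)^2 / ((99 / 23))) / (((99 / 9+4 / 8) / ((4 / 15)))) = 128 / 37125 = 0.00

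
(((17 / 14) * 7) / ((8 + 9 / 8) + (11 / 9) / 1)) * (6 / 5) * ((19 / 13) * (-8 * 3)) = -1674432 / 48425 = -34.58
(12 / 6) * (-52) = -104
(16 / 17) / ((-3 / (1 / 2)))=-8 / 51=-0.16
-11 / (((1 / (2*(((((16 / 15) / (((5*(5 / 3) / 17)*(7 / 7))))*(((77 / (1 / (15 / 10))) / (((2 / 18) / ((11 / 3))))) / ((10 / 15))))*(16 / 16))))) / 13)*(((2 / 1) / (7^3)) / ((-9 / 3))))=228827122524 / 125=1830616980.19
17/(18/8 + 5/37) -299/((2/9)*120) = -115361/28240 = -4.09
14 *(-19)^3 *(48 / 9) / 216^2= -48013 / 4374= -10.98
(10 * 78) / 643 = 780 / 643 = 1.21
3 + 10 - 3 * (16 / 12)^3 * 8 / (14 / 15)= -47.95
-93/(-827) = 93/827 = 0.11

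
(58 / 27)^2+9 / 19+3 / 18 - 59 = -1488847 / 27702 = -53.75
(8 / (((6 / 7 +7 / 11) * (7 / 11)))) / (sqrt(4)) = 484 / 115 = 4.21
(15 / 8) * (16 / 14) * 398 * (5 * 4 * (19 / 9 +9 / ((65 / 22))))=3430760 / 39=87968.21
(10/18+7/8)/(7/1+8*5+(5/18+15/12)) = 103/3494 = 0.03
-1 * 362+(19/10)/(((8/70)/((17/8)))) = -20907/64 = -326.67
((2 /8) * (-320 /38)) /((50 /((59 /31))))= -236 /2945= -0.08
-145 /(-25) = 29 /5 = 5.80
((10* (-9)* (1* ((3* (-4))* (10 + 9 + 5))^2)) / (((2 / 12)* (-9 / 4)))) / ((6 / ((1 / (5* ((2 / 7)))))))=2322432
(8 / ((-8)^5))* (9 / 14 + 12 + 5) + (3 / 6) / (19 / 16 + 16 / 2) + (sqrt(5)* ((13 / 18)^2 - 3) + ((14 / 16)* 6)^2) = 33251773 / 1204224 - 803* sqrt(5) / 324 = 22.07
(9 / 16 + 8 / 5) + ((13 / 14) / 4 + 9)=6381 / 560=11.39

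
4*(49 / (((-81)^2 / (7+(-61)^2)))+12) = 1045616 / 6561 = 159.37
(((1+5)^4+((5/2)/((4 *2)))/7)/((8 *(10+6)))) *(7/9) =7.88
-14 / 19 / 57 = -14 / 1083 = -0.01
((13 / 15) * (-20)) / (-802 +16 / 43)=1118 / 51705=0.02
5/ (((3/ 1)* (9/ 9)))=5/ 3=1.67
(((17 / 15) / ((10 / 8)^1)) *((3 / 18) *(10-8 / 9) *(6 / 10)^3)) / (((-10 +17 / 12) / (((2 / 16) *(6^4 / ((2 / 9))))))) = -8129808 / 321875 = -25.26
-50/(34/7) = -175/17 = -10.29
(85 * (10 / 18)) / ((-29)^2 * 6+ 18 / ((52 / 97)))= 0.01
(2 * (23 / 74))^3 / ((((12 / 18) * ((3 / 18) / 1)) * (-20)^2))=0.01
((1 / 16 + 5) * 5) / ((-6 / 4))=-135 / 8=-16.88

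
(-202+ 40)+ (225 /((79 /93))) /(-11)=-161703 /869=-186.08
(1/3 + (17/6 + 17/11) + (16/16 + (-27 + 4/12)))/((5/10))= -461/11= -41.91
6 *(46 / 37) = 276 / 37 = 7.46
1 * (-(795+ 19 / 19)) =-796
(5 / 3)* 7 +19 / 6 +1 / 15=14.90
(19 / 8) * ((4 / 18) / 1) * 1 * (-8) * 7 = -266 / 9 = -29.56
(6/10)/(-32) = -3/160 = -0.02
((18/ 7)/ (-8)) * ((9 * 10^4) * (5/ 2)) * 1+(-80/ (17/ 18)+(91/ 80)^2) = -55143526561/ 761600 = -72404.84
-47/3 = -15.67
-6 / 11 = -0.55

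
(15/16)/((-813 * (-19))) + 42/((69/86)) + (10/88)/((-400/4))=2727678189/52107880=52.35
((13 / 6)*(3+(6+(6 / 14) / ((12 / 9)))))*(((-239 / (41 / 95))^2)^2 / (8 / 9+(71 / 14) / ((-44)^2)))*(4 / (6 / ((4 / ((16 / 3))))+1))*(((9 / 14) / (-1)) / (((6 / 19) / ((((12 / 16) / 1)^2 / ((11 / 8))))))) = -116974360050206261996250 / 148332672173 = -788594706321.88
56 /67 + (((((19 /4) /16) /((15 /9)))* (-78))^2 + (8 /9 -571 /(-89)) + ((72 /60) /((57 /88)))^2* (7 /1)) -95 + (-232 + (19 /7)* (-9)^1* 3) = -607851085970147 /3471782630400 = -175.08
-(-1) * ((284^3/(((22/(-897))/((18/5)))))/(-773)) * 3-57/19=13048751.01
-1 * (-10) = 10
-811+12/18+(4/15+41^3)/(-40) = -506673/200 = -2533.36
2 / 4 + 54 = 54.50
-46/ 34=-23/ 17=-1.35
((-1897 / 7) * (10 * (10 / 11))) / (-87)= 27100 / 957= 28.32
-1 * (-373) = 373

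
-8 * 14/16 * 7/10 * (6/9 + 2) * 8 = -1568/15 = -104.53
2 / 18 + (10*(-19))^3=-61730999 / 9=-6858999.89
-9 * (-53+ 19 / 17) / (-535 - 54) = -7938 / 10013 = -0.79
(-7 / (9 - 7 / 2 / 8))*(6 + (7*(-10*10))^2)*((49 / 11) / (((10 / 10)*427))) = -34924064 / 8357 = -4179.02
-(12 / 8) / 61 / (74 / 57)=-0.02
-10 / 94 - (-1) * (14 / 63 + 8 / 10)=1937 / 2115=0.92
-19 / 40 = -0.48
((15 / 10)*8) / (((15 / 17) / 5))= 68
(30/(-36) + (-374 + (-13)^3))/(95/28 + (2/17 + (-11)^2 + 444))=-3672578/811833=-4.52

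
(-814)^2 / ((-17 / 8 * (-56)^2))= -165649 / 1666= -99.43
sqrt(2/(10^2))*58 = 29*sqrt(2)/5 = 8.20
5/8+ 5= 45/8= 5.62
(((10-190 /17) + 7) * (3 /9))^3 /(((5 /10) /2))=143748 /4913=29.26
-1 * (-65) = 65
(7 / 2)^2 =49 / 4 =12.25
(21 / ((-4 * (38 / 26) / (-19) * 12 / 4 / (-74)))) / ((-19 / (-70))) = -117845 / 19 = -6202.37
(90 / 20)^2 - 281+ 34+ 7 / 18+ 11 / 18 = -903 / 4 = -225.75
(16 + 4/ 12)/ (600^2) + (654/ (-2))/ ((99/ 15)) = -588599461/ 11880000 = -49.55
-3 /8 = -0.38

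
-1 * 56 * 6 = -336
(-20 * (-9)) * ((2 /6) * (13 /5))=156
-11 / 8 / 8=-11 / 64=-0.17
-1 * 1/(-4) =1/4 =0.25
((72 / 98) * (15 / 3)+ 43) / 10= 2287 / 490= 4.67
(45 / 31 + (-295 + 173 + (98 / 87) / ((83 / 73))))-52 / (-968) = -6473760863 / 54171942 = -119.50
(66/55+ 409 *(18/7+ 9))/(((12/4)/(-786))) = -43409994/35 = -1240285.54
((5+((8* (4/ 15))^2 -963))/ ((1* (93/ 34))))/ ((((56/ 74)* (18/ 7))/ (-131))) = 8838363937/ 376650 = 23465.72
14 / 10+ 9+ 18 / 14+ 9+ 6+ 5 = 1109 / 35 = 31.69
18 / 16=9 / 8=1.12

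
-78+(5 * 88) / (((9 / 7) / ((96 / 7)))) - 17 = 13795 / 3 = 4598.33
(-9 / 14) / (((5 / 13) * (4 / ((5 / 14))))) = -117 / 784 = -0.15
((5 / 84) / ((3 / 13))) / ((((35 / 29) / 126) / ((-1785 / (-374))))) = 5655 / 44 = 128.52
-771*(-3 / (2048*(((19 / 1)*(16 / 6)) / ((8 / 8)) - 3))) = 0.02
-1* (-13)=13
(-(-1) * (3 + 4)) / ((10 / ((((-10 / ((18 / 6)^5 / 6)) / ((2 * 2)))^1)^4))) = 875 / 86093442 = 0.00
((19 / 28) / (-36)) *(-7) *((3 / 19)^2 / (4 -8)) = -1 / 1216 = -0.00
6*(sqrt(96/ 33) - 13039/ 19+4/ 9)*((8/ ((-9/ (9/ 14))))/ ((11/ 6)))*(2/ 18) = 142.15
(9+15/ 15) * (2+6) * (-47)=-3760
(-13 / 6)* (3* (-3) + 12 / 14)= 247 / 14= 17.64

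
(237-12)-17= 208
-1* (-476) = 476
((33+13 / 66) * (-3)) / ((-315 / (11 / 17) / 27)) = 939 / 170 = 5.52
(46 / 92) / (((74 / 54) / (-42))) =-15.32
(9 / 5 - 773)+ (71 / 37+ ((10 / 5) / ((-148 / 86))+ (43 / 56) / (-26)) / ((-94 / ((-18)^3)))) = -2668764591 / 3164980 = -843.22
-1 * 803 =-803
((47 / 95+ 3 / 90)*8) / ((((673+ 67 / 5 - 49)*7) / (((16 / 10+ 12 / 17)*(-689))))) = -1.50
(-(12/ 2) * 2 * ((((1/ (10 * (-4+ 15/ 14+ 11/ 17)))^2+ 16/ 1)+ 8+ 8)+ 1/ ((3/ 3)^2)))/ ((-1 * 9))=973058344/ 22113675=44.00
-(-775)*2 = 1550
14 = 14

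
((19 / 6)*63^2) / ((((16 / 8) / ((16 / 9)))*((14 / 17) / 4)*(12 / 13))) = 58786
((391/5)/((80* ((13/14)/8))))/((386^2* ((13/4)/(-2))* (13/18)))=-98532/2045901325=-0.00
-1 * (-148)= 148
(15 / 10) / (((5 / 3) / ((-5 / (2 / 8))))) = -18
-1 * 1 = -1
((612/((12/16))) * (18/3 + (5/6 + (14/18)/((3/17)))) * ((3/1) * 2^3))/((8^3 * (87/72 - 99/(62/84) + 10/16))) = -319889/98428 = -3.25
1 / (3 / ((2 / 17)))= 2 / 51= 0.04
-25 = -25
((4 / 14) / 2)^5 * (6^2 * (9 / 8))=81 / 33614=0.00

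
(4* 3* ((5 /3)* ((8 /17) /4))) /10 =4 /17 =0.24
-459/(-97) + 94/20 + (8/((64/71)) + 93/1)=431871/3880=111.31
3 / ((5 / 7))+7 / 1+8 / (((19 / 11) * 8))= 1119 / 95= 11.78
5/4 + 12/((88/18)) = 163/44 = 3.70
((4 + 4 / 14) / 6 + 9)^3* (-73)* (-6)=137721216 / 343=401519.58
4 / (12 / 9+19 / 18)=72 / 43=1.67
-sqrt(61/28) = -sqrt(427)/14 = -1.48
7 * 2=14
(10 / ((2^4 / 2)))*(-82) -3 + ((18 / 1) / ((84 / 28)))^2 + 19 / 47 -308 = -35447 / 94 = -377.10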